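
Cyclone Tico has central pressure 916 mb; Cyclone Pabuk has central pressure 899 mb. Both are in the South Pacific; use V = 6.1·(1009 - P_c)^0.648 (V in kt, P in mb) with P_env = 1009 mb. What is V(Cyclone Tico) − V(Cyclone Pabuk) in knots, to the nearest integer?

Cyclone Tico: ΔP = 93; V ≈ 6.1 × 93^0.648 ≈ 115.06 kt.
Cyclone Pabuk: ΔP = 110; V ≈ 6.1 × 110^0.648 ≈ 128.28 kt.
Difference ≈ 115.06 − 128.28 = -13.22 → -13 kt.

-13 kt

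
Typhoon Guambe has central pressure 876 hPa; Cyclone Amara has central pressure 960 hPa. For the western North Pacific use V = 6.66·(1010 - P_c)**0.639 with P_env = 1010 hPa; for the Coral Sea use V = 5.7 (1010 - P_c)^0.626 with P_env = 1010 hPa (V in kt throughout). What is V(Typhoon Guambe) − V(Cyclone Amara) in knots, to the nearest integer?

Typhoon Guambe: ΔP = 134; V ≈ 6.66 × 134^0.639 ≈ 152.30 kt.
Cyclone Amara: ΔP = 50; V ≈ 5.7 × 50^0.626 ≈ 65.98 kt.
Difference ≈ 152.30 − 65.98 = 86.32 → 86 kt.

86 kt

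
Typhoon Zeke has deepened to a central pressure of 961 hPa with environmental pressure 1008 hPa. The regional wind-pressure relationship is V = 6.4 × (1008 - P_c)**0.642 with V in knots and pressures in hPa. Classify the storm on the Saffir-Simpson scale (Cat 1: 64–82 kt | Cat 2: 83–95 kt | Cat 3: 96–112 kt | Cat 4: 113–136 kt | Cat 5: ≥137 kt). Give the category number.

ΔP = 1008 − 961 = 47 hPa.
V ≈ 6.4 × 47^0.642 = 6.4 × 11.84 ≈ 76 kt.
76 kt falls in the Category 1 band.

1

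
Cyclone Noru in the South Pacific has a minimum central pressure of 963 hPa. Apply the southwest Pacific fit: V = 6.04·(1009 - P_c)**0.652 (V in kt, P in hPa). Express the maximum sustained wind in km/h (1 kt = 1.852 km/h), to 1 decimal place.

ΔP = 1009 − 963 = 46 hPa.
V ≈ 6.04 × 46^0.652 = 6.04 × 12.137 ≈ 73.309 kt.
73.309 × 1.852 ≈ 135.77 km/h → 135.8 km/h.

135.8 km/h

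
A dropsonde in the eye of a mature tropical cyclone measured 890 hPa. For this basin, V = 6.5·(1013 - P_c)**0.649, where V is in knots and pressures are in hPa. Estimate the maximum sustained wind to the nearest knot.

ΔP = 1013 − 890 = 123 hPa.
123^0.649 ≈ 22.717.
V ≈ 6.5 × 22.717 ≈ 147.7 kt.

148 kt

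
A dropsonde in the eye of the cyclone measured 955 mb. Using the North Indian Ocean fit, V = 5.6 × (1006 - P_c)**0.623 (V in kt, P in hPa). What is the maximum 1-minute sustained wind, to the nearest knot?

65 kt

ΔP = 1006 − 955 = 51 mb.
51^0.623 ≈ 11.583.
V ≈ 5.6 × 11.583 ≈ 64.9 kt.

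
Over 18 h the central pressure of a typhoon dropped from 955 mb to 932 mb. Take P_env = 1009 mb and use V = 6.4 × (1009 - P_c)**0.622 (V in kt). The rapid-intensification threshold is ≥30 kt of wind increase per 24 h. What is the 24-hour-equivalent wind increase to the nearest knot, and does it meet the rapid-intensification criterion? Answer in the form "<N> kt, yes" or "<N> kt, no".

25 kt, no

V₁: ΔP = 54, V ≈ 6.4 × 54^0.622 ≈ 76.51 kt.
V₂: ΔP = 77, V ≈ 6.4 × 77^0.622 ≈ 95.41 kt.
ΔV over 18 h = 18.90 kt → 24 h equivalent = 18.90 × 24/18 ≈ 25.20 kt.
25 kt < 30 kt ⇒ not rapid intensification.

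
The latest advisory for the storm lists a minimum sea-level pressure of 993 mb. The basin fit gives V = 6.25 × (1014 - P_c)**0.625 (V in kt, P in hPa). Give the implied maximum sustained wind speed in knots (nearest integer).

42 kt

ΔP = 1014 − 993 = 21 mb.
21^0.625 ≈ 6.705.
V ≈ 6.25 × 6.705 ≈ 41.9 kt.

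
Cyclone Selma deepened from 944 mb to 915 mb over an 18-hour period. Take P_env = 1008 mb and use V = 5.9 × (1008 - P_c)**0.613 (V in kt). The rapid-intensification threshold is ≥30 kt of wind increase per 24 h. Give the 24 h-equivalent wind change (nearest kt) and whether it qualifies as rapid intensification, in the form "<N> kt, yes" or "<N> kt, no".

V₁: ΔP = 64, V ≈ 5.9 × 64^0.613 ≈ 75.52 kt.
V₂: ΔP = 93, V ≈ 5.9 × 93^0.613 ≈ 94.96 kt.
ΔV over 18 h = 19.44 kt → 24 h equivalent = 19.44 × 24/18 ≈ 25.92 kt.
26 kt < 30 kt ⇒ not rapid intensification.

26 kt, no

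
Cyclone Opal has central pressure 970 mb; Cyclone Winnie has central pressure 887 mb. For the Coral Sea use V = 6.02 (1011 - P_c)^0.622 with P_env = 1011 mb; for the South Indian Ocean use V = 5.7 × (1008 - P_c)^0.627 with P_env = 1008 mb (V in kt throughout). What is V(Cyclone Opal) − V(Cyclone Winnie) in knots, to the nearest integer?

Cyclone Opal: ΔP = 41; V ≈ 6.02 × 41^0.622 ≈ 60.64 kt.
Cyclone Winnie: ΔP = 121; V ≈ 5.7 × 121^0.627 ≈ 115.29 kt.
Difference ≈ 60.64 − 115.29 = -54.65 → -55 kt.

-55 kt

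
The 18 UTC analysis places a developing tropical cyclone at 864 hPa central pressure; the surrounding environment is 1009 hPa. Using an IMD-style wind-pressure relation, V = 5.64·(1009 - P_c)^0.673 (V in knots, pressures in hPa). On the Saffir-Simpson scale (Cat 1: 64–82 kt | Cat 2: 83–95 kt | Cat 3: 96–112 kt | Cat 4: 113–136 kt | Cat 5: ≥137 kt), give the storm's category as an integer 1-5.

ΔP = 1009 − 864 = 145 hPa.
V ≈ 5.64 × 145^0.673 = 5.64 × 28.48 ≈ 161 kt.
161 kt falls in the Category 5 band.

5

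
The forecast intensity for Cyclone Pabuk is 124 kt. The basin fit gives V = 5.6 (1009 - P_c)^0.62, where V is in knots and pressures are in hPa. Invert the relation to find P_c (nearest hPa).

861 hPa

ΔP = (V / 5.6)^(1/0.62) = (124/5.6)^1.613.
124/5.6 = 22.143; 22.143^1.613 ≈ 147.82 hPa.
P_c = 1009 − 147.82 = 861.18 ≈ 861 hPa.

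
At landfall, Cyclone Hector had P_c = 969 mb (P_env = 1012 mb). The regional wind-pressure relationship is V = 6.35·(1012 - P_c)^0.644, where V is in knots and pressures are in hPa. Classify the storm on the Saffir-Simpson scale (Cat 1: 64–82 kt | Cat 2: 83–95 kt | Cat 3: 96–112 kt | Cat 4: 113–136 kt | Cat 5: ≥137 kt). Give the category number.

1

ΔP = 1012 − 969 = 43 mb.
V ≈ 6.35 × 43^0.644 = 6.35 × 11.27 ≈ 72 kt.
72 kt falls in the Category 1 band.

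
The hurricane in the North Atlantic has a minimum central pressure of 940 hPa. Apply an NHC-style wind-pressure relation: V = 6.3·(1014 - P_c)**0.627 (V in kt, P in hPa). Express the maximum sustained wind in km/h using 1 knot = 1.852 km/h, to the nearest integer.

ΔP = 1014 − 940 = 74 hPa.
V ≈ 6.3 × 74^0.627 = 6.3 × 14.860 ≈ 93.616 kt.
93.616 × 1.852 ≈ 173.38 km/h → 173 km/h.

173 km/h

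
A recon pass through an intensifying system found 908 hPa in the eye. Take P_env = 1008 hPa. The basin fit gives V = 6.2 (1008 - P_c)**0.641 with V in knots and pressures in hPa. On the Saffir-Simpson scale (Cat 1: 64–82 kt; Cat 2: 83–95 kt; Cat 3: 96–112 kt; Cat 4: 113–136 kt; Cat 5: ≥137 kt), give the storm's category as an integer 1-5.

4

ΔP = 1008 − 908 = 100 hPa.
V ≈ 6.2 × 100^0.641 = 6.2 × 19.14 ≈ 119 kt.
119 kt falls in the Category 4 band.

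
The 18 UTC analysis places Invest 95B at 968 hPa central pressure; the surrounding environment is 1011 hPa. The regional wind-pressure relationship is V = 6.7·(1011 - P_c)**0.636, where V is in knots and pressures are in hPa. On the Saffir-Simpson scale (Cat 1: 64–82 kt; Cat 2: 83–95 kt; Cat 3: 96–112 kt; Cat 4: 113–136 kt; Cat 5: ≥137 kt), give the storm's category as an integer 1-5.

ΔP = 1011 − 968 = 43 hPa.
V ≈ 6.7 × 43^0.636 = 6.7 × 10.94 ≈ 73 kt.
73 kt falls in the Category 1 band.

1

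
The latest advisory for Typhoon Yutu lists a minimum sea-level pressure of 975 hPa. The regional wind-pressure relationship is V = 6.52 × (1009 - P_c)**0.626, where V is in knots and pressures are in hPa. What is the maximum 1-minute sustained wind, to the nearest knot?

59 kt

ΔP = 1009 − 975 = 34 hPa.
34^0.626 ≈ 9.093.
V ≈ 6.52 × 9.093 ≈ 59.3 kt.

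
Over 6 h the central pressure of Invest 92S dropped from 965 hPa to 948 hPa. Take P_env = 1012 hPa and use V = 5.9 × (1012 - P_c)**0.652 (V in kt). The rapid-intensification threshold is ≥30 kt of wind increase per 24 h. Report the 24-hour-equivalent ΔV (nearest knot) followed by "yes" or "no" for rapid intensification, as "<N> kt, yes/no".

V₁: ΔP = 47, V ≈ 5.9 × 47^0.652 ≈ 72.62 kt.
V₂: ΔP = 64, V ≈ 5.9 × 64^0.652 ≈ 88.81 kt.
ΔV over 6 h = 16.19 kt → 24 h equivalent = 16.19 × 24/6 ≈ 64.76 kt.
65 kt ≥ 30 kt ⇒ rapid intensification.

65 kt, yes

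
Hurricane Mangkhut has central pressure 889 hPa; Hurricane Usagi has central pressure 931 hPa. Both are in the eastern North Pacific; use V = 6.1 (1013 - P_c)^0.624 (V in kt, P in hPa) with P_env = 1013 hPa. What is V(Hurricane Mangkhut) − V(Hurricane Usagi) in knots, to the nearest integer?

28 kt

Hurricane Mangkhut: ΔP = 124; V ≈ 6.1 × 124^0.624 ≈ 123.49 kt.
Hurricane Usagi: ΔP = 82; V ≈ 6.1 × 82^0.624 ≈ 95.40 kt.
Difference ≈ 123.49 − 95.40 = 28.09 → 28 kt.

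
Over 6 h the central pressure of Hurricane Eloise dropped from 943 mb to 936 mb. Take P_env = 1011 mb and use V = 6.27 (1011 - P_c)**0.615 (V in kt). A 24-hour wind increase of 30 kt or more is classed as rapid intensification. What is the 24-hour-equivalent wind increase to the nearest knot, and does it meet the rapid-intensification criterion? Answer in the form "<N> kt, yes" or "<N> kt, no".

V₁: ΔP = 68, V ≈ 6.27 × 68^0.615 ≈ 84.00 kt.
V₂: ΔP = 75, V ≈ 6.27 × 75^0.615 ≈ 89.21 kt.
ΔV over 6 h = 5.21 kt → 24 h equivalent = 5.21 × 24/6 ≈ 20.84 kt.
21 kt < 30 kt ⇒ not rapid intensification.

21 kt, no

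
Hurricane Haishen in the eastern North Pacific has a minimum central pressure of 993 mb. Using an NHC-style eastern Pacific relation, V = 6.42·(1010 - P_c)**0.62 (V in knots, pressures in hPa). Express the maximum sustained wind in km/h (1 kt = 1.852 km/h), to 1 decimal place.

68.9 km/h

ΔP = 1010 − 993 = 17 mb.
V ≈ 6.42 × 17^0.62 = 6.42 × 5.793 ≈ 37.189 kt.
37.189 × 1.852 ≈ 68.87 km/h → 68.9 km/h.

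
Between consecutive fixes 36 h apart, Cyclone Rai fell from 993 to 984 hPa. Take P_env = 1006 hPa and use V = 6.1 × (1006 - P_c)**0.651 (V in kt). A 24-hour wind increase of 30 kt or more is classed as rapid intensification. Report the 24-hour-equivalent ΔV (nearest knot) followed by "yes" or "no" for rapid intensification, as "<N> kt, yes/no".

9 kt, no

V₁: ΔP = 13, V ≈ 6.1 × 13^0.651 ≈ 32.40 kt.
V₂: ΔP = 22, V ≈ 6.1 × 22^0.651 ≈ 45.63 kt.
ΔV over 36 h = 13.23 kt → 24 h equivalent = 13.23 × 24/36 ≈ 8.82 kt.
9 kt < 30 kt ⇒ not rapid intensification.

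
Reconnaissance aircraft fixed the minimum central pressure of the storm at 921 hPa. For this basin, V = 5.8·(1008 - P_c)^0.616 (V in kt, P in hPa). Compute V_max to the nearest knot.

ΔP = 1008 − 921 = 87 hPa.
87^0.616 ≈ 15.658.
V ≈ 5.8 × 15.658 ≈ 90.8 kt.

91 kt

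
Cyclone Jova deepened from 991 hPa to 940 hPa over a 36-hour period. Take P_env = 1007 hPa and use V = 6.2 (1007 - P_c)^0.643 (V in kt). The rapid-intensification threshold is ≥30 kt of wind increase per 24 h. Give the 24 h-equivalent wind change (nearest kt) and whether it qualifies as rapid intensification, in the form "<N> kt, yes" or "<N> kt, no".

V₁: ΔP = 16, V ≈ 6.2 × 16^0.643 ≈ 36.87 kt.
V₂: ΔP = 67, V ≈ 6.2 × 67^0.643 ≈ 92.59 kt.
ΔV over 36 h = 55.72 kt → 24 h equivalent = 55.72 × 24/36 ≈ 37.15 kt.
37 kt ≥ 30 kt ⇒ rapid intensification.

37 kt, yes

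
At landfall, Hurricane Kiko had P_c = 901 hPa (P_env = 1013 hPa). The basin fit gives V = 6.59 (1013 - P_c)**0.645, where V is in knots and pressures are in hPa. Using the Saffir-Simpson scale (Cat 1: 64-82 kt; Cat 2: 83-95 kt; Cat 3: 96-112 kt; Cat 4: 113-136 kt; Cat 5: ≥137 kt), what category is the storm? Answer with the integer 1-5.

5

ΔP = 1013 − 901 = 112 hPa.
V ≈ 6.59 × 112^0.645 = 6.59 × 20.98 ≈ 138 kt.
138 kt falls in the Category 5 band.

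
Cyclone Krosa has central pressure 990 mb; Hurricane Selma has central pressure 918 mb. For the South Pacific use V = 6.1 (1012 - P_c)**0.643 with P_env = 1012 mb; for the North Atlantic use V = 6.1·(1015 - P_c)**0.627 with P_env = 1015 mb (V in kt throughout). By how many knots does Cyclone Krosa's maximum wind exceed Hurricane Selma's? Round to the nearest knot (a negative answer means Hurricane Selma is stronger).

-63 kt

Cyclone Krosa: ΔP = 22; V ≈ 6.1 × 22^0.643 ≈ 44.52 kt.
Hurricane Selma: ΔP = 97; V ≈ 6.1 × 97^0.627 ≈ 107.41 kt.
Difference ≈ 44.52 − 107.41 = -62.89 → -63 kt.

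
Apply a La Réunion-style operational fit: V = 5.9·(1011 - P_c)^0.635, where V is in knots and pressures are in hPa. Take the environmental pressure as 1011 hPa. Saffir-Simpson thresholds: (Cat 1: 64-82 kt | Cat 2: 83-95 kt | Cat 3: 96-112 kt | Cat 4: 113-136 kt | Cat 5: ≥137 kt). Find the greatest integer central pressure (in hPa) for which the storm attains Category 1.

Category 1 begins at V = 64 kt.
Required ΔP = (64/5.9)^(1/0.635) = 10.847^1.575 ≈ 42.70 hPa.
P_c ≤ 1011 − 42.70 = 968.30, so the highest integer P_c is 968 hPa.

968 hPa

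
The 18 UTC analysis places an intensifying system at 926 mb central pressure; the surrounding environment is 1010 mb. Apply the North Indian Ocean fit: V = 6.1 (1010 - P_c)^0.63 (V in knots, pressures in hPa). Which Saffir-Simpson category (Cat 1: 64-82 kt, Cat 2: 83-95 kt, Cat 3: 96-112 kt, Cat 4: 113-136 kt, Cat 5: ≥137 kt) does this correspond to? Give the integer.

3

ΔP = 1010 − 926 = 84 mb.
V ≈ 6.1 × 84^0.63 = 6.1 × 16.30 ≈ 99 kt.
99 kt falls in the Category 3 band.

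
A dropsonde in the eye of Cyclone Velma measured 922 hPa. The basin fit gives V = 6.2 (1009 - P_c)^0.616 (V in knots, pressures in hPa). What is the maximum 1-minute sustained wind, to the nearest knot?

97 kt

ΔP = 1009 − 922 = 87 hPa.
87^0.616 ≈ 15.658.
V ≈ 6.2 × 15.658 ≈ 97.1 kt.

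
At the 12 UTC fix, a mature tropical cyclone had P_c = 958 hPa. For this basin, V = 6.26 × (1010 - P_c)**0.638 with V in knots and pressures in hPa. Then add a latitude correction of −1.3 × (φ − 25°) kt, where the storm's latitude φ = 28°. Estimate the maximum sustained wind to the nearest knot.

ΔP = 1010 − 958 = 52 hPa.
52^0.638 ≈ 12.440.
V ≈ 6.26 × 12.440 ≈ 77.9 kt.
Latitude correction: −1.3 × (28 − 25) = -3.9 kt.
Corrected V ≈ 74 kt → 74 kt.

74 kt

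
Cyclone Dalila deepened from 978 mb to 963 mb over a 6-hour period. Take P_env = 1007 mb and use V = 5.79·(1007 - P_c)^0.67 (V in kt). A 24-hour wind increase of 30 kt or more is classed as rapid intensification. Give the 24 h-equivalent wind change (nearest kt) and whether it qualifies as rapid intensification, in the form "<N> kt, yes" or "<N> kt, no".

V₁: ΔP = 29, V ≈ 5.79 × 29^0.67 ≈ 55.27 kt.
V₂: ΔP = 44, V ≈ 5.79 × 44^0.67 ≈ 73.08 kt.
ΔV over 6 h = 17.81 kt → 24 h equivalent = 17.81 × 24/6 ≈ 71.24 kt.
71 kt ≥ 30 kt ⇒ rapid intensification.

71 kt, yes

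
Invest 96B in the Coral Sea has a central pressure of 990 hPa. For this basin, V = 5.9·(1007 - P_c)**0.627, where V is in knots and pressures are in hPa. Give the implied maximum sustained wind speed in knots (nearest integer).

ΔP = 1007 − 990 = 17 hPa.
17^0.627 ≈ 5.909.
V ≈ 5.9 × 5.909 ≈ 34.9 kt.

35 kt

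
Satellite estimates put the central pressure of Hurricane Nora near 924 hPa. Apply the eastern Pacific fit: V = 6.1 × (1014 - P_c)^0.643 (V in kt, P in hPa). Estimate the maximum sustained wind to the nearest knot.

110 kt

ΔP = 1014 − 924 = 90 hPa.
90^0.643 ≈ 18.054.
V ≈ 6.1 × 18.054 ≈ 110.1 kt.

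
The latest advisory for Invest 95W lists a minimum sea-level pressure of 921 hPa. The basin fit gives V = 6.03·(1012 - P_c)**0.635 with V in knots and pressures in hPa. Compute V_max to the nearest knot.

106 kt

ΔP = 1012 − 921 = 91 hPa.
91^0.635 ≈ 17.538.
V ≈ 6.03 × 17.538 ≈ 105.8 kt.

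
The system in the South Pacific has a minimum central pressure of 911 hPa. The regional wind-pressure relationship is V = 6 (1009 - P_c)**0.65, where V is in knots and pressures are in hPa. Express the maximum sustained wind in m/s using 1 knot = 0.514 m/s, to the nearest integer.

ΔP = 1009 − 911 = 98 hPa.
V ≈ 6 × 98^0.65 = 6 × 19.692 ≈ 118.154 kt.
118.154 × 0.514 ≈ 60.73 m/s → 61 m/s.

61 m/s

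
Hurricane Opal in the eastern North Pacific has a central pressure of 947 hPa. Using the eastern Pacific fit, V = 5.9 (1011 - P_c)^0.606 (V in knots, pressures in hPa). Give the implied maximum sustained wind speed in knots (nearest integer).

ΔP = 1011 − 947 = 64 hPa.
64^0.606 ≈ 12.432.
V ≈ 5.9 × 12.432 ≈ 73.3 kt.

73 kt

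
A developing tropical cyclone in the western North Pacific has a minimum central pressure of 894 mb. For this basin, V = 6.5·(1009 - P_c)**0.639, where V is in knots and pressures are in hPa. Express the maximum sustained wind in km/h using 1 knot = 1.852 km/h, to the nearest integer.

250 km/h

ΔP = 1009 − 894 = 115 mb.
V ≈ 6.5 × 115^0.639 = 6.5 × 20.739 ≈ 134.803 kt.
134.803 × 1.852 ≈ 249.65 km/h → 250 km/h.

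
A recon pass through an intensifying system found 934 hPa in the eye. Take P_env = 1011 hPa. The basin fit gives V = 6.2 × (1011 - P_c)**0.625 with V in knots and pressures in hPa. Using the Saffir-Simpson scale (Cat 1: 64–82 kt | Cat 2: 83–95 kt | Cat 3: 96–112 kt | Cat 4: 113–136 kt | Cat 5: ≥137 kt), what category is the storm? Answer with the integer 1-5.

ΔP = 1011 − 934 = 77 hPa.
V ≈ 6.2 × 77^0.625 = 6.2 × 15.10 ≈ 94 kt.
94 kt falls in the Category 2 band.

2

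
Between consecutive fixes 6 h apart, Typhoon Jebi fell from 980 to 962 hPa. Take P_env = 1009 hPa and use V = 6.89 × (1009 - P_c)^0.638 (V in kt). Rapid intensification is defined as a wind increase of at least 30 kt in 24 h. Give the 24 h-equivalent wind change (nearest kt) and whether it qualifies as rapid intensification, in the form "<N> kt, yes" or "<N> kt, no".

85 kt, yes

V₁: ΔP = 29, V ≈ 6.89 × 29^0.638 ≈ 59.05 kt.
V₂: ΔP = 47, V ≈ 6.89 × 47^0.638 ≈ 80.36 kt.
ΔV over 6 h = 21.31 kt → 24 h equivalent = 21.31 × 24/6 ≈ 85.24 kt.
85 kt ≥ 30 kt ⇒ rapid intensification.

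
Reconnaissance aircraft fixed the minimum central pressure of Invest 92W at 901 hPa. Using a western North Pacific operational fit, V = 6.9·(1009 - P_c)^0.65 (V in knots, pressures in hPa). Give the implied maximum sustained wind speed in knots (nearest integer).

145 kt

ΔP = 1009 − 901 = 108 hPa.
108^0.65 ≈ 20.976.
V ≈ 6.9 × 20.976 ≈ 144.7 kt.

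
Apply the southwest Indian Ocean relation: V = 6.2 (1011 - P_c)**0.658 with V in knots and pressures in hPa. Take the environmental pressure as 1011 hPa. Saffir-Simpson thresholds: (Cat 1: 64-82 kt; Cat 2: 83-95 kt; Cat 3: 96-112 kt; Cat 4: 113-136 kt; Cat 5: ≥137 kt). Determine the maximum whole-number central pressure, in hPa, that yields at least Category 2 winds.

Category 2 begins at V = 83 kt.
Required ΔP = (83/6.2)^(1/0.658) = 13.387^1.520 ≈ 51.56 hPa.
P_c ≤ 1011 − 51.56 = 959.44, so the highest integer P_c is 959 hPa.

959 hPa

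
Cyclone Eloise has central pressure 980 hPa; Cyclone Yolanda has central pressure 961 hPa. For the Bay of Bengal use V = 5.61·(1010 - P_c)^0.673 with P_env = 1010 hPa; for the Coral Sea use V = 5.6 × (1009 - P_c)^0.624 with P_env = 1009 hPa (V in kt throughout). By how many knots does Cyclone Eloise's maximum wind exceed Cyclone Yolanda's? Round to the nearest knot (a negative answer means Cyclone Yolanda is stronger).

Cyclone Eloise: ΔP = 30; V ≈ 5.61 × 30^0.673 ≈ 55.34 kt.
Cyclone Yolanda: ΔP = 48; V ≈ 5.6 × 48^0.624 ≈ 62.70 kt.
Difference ≈ 55.34 − 62.70 = -7.36 → -7 kt.

-7 kt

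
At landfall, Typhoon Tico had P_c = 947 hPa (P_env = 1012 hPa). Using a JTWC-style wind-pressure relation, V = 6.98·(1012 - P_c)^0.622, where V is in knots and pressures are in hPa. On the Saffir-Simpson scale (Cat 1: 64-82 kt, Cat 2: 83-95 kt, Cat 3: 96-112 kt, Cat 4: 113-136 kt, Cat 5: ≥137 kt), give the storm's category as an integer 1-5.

ΔP = 1012 − 947 = 65 hPa.
V ≈ 6.98 × 65^0.622 = 6.98 × 13.42 ≈ 94 kt.
94 kt falls in the Category 2 band.

2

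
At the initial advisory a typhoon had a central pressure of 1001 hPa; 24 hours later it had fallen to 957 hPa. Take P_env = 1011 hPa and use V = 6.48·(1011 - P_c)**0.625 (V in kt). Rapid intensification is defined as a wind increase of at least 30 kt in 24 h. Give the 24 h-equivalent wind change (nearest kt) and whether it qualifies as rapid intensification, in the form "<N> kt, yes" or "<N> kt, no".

V₁: ΔP = 10, V ≈ 6.48 × 10^0.625 ≈ 27.33 kt.
V₂: ΔP = 54, V ≈ 6.48 × 54^0.625 ≈ 78.40 kt.
ΔV over 24 h = 51.07 kt → 24 h equivalent = 51.07 × 24/24 ≈ 51.07 kt.
51 kt ≥ 30 kt ⇒ rapid intensification.

51 kt, yes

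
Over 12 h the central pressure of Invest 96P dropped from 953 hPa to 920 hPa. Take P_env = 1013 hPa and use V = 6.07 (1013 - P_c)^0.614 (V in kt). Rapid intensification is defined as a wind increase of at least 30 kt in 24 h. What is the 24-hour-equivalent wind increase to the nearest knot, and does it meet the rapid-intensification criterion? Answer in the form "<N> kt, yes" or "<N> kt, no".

46 kt, yes

V₁: ΔP = 60, V ≈ 6.07 × 60^0.614 ≈ 74.98 kt.
V₂: ΔP = 93, V ≈ 6.07 × 93^0.614 ≈ 98.14 kt.
ΔV over 12 h = 23.16 kt → 24 h equivalent = 23.16 × 24/12 ≈ 46.32 kt.
46 kt ≥ 30 kt ⇒ rapid intensification.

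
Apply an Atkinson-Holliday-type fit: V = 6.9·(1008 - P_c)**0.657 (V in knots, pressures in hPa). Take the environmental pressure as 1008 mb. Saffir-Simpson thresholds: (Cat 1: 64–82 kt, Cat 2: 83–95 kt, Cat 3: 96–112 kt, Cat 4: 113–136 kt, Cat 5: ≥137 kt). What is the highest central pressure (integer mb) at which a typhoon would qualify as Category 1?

Category 1 begins at V = 64 kt.
Required ΔP = (64/6.9)^(1/0.657) = 9.275^1.522 ≈ 29.67 mb.
P_c ≤ 1008 − 29.67 = 978.33, so the highest integer P_c is 978 mb.

978 mb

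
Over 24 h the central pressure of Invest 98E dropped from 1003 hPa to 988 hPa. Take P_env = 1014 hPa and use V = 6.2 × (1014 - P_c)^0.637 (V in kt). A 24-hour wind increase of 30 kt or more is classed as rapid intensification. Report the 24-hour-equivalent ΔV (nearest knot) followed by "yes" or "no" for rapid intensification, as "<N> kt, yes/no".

V₁: ΔP = 11, V ≈ 6.2 × 11^0.637 ≈ 28.56 kt.
V₂: ΔP = 26, V ≈ 6.2 × 26^0.637 ≈ 49.40 kt.
ΔV over 24 h = 20.84 kt → 24 h equivalent = 20.84 × 24/24 ≈ 20.84 kt.
21 kt < 30 kt ⇒ not rapid intensification.

21 kt, no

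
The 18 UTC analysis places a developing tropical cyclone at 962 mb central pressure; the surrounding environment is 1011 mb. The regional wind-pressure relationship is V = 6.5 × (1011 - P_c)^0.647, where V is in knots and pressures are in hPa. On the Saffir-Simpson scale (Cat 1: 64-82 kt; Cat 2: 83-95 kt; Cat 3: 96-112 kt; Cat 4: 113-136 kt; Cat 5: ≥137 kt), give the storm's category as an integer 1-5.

ΔP = 1011 − 962 = 49 mb.
V ≈ 6.5 × 49^0.647 = 6.5 × 12.40 ≈ 81 kt.
81 kt falls in the Category 1 band.

1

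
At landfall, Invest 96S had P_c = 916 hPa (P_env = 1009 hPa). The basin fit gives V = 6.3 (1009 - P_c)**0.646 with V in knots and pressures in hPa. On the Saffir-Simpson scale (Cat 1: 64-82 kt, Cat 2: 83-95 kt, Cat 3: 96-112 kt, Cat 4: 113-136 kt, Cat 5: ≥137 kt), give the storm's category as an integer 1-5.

4

ΔP = 1009 − 916 = 93 hPa.
V ≈ 6.3 × 93^0.646 = 6.3 × 18.69 ≈ 118 kt.
118 kt falls in the Category 4 band.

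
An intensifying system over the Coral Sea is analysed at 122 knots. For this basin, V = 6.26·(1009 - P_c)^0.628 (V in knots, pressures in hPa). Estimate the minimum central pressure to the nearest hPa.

896 hPa

ΔP = (V / 6.26)^(1/0.628) = (122/6.26)^1.592.
122/6.26 = 19.489; 19.489^1.592 ≈ 113.19 hPa.
P_c = 1009 − 113.19 = 895.81 ≈ 896 hPa.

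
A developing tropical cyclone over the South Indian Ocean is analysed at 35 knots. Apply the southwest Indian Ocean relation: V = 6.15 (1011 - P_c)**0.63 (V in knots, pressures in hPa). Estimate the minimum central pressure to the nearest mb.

ΔP = (V / 6.15)^(1/0.63) = (35/6.15)^1.587.
35/6.15 = 5.691; 5.691^1.587 ≈ 15.80 mb.
P_c = 1011 − 15.80 = 995.20 ≈ 995 mb.

995 mb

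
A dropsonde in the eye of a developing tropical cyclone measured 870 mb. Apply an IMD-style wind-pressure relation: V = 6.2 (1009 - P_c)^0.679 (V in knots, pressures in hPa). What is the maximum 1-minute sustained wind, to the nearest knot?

177 kt

ΔP = 1009 − 870 = 139 mb.
139^0.679 ≈ 28.517.
V ≈ 6.2 × 28.517 ≈ 176.8 kt.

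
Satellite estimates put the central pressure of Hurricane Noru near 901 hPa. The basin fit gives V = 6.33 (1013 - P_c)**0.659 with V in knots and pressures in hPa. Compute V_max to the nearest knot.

ΔP = 1013 − 901 = 112 hPa.
112^0.659 ≈ 22.410.
V ≈ 6.33 × 22.410 ≈ 141.9 kt.

142 kt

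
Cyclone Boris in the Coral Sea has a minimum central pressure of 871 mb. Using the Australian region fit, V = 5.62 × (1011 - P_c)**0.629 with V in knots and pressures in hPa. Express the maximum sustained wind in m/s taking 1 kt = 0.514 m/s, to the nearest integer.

ΔP = 1011 − 871 = 140 mb.
V ≈ 5.62 × 140^0.629 = 5.62 × 22.383 ≈ 125.791 kt.
125.791 × 0.514 ≈ 64.66 m/s → 65 m/s.

65 m/s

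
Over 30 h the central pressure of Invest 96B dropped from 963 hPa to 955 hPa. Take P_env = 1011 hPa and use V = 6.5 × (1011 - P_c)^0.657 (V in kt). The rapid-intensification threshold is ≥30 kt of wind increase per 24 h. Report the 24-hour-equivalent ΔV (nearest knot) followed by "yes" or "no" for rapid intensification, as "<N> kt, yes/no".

V₁: ΔP = 48, V ≈ 6.5 × 48^0.657 ≈ 82.70 kt.
V₂: ΔP = 56, V ≈ 6.5 × 56^0.657 ≈ 91.51 kt.
ΔV over 30 h = 8.81 kt → 24 h equivalent = 8.81 × 24/30 ≈ 7.05 kt.
7 kt < 30 kt ⇒ not rapid intensification.

7 kt, no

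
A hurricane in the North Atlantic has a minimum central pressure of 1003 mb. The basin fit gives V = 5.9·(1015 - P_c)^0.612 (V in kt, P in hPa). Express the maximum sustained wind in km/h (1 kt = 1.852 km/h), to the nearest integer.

ΔP = 1015 − 1003 = 12 mb.
V ≈ 5.9 × 12^0.612 = 5.9 × 4.576 ≈ 26.997 kt.
26.997 × 1.852 ≈ 50.00 km/h → 50 km/h.

50 km/h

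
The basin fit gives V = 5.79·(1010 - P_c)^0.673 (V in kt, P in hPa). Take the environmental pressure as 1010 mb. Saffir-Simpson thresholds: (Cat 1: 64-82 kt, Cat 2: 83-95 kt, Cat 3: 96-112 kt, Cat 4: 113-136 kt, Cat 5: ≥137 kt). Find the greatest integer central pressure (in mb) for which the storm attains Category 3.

945 mb

Category 3 begins at V = 96 kt.
Required ΔP = (96/5.79)^(1/0.673) = 16.580^1.486 ≈ 64.89 mb.
P_c ≤ 1010 − 64.89 = 945.11, so the highest integer P_c is 945 mb.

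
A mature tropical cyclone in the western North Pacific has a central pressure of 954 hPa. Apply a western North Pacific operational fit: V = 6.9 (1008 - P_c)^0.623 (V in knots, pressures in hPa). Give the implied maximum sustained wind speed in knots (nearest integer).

83 kt

ΔP = 1008 − 954 = 54 hPa.
54^0.623 ≈ 12.003.
V ≈ 6.9 × 12.003 ≈ 82.8 kt.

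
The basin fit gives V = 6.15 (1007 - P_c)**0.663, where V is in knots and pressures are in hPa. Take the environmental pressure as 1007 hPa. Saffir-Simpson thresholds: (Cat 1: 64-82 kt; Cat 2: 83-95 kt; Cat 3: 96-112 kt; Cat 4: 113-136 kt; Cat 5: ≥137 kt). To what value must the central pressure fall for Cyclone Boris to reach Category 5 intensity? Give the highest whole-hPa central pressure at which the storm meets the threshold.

899 hPa

Category 5 begins at V = 137 kt.
Required ΔP = (137/6.15)^(1/0.663) = 22.276^1.508 ≈ 107.88 hPa.
P_c ≤ 1007 − 107.88 = 899.12, so the highest integer P_c is 899 hPa.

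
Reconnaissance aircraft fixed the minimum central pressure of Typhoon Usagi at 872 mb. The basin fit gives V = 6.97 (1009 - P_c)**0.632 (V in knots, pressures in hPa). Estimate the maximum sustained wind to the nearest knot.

ΔP = 1009 − 872 = 137 mb.
137^0.632 ≈ 22.408.
V ≈ 6.97 × 22.408 ≈ 156.2 kt.

156 kt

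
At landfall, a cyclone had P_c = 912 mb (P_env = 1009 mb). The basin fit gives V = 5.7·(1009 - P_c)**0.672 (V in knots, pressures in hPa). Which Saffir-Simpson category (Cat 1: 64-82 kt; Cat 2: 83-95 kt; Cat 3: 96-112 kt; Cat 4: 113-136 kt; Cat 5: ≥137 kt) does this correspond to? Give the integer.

ΔP = 1009 − 912 = 97 mb.
V ≈ 5.7 × 97^0.672 = 5.7 × 21.63 ≈ 123 kt.
123 kt falls in the Category 4 band.

4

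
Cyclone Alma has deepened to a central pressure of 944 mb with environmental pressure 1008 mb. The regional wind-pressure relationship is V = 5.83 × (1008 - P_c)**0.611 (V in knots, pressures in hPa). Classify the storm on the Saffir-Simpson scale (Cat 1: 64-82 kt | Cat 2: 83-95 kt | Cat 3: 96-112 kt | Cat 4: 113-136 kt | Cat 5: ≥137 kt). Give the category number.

ΔP = 1008 − 944 = 64 mb.
V ≈ 5.83 × 64^0.611 = 5.83 × 12.69 ≈ 74 kt.
74 kt falls in the Category 1 band.

1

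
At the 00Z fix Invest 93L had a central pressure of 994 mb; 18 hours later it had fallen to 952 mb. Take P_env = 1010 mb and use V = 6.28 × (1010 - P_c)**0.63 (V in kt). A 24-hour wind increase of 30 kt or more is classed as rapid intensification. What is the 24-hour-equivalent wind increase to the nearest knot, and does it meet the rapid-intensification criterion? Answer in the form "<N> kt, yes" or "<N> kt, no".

60 kt, yes

V₁: ΔP = 16, V ≈ 6.28 × 16^0.63 ≈ 36.02 kt.
V₂: ΔP = 58, V ≈ 6.28 × 58^0.63 ≈ 81.08 kt.
ΔV over 18 h = 45.06 kt → 24 h equivalent = 45.06 × 24/18 ≈ 60.08 kt.
60 kt ≥ 30 kt ⇒ rapid intensification.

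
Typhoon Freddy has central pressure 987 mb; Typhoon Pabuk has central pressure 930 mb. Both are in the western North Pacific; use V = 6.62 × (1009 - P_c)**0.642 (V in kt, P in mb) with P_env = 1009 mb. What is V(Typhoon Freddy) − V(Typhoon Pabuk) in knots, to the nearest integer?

-61 kt

Typhoon Freddy: ΔP = 22; V ≈ 6.62 × 22^0.642 ≈ 48.16 kt.
Typhoon Pabuk: ΔP = 79; V ≈ 6.62 × 79^0.642 ≈ 109.43 kt.
Difference ≈ 48.16 − 109.43 = -61.27 → -61 kt.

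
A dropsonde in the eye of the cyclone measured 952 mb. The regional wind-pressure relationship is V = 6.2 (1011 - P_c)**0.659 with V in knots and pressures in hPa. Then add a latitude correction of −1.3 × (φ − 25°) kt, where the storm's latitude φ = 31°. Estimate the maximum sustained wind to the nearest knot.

ΔP = 1011 − 952 = 59 mb.
59^0.659 ≈ 14.689.
V ≈ 6.2 × 14.689 ≈ 91.1 kt.
Latitude correction: −1.3 × (31 − 25) = -7.8 kt.
Corrected V ≈ 83.3 kt → 83 kt.

83 kt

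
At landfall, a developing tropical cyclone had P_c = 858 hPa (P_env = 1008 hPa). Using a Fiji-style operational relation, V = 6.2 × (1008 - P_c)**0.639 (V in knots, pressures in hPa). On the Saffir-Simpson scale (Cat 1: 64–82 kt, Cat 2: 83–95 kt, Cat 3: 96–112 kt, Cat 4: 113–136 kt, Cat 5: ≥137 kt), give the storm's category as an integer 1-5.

5

ΔP = 1008 − 858 = 150 hPa.
V ≈ 6.2 × 150^0.639 = 6.2 × 24.58 ≈ 152 kt.
152 kt falls in the Category 5 band.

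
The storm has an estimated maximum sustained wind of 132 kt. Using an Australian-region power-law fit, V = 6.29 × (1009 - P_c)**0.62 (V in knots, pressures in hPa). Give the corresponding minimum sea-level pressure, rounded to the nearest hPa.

ΔP = (V / 6.29)^(1/0.62) = (132/6.29)^1.613.
132/6.29 = 20.986; 20.986^1.613 ≈ 135.56 hPa.
P_c = 1009 − 135.56 = 873.44 ≈ 873 hPa.

873 hPa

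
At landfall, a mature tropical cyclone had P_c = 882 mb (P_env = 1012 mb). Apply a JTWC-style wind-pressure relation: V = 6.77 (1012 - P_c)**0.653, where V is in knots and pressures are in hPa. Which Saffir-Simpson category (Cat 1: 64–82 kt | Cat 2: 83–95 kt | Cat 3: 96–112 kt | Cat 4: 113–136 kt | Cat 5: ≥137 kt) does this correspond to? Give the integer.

5

ΔP = 1012 − 882 = 130 mb.
V ≈ 6.77 × 130^0.653 = 6.77 × 24.01 ≈ 163 kt.
163 kt falls in the Category 5 band.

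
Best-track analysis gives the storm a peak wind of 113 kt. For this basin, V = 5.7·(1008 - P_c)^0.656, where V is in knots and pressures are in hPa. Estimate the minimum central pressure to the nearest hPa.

913 hPa

ΔP = (V / 5.7)^(1/0.656) = (113/5.7)^1.524.
113/5.7 = 19.825; 19.825^1.524 ≈ 94.94 hPa.
P_c = 1008 − 94.94 = 913.06 ≈ 913 hPa.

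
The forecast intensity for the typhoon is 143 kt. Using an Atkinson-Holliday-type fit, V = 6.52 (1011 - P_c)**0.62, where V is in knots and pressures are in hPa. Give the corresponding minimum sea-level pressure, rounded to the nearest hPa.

865 hPa

ΔP = (V / 6.52)^(1/0.62) = (143/6.52)^1.613.
143/6.52 = 21.933; 21.933^1.613 ≈ 145.56 hPa.
P_c = 1011 − 145.56 = 865.44 ≈ 865 hPa.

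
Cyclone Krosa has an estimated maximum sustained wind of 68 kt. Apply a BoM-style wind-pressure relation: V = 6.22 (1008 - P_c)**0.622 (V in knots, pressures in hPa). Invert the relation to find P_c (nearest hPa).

961 hPa

ΔP = (V / 6.22)^(1/0.622) = (68/6.22)^1.608.
68/6.22 = 10.932; 10.932^1.608 ≈ 46.77 hPa.
P_c = 1008 − 46.77 = 961.23 ≈ 961 hPa.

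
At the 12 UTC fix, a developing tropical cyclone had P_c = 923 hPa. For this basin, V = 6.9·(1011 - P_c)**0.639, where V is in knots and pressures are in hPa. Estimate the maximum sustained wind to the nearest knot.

ΔP = 1011 − 923 = 88 hPa.
88^0.639 ≈ 17.479.
V ≈ 6.9 × 17.479 ≈ 120.6 kt.

121 kt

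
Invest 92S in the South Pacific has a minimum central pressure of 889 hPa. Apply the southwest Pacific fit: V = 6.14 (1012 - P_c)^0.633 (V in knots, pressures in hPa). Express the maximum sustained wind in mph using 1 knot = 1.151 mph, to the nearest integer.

149 mph

ΔP = 1012 − 889 = 123 hPa.
V ≈ 6.14 × 123^0.633 = 6.14 × 21.033 ≈ 129.145 kt.
129.145 × 1.151 ≈ 148.65 mph → 149 mph.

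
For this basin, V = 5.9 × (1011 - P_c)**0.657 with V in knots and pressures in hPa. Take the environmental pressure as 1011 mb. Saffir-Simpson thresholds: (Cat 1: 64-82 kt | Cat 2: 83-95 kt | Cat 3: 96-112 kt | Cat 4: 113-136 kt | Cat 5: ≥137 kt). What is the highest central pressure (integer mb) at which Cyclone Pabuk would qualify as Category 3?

941 mb

Category 3 begins at V = 96 kt.
Required ΔP = (96/5.9)^(1/0.657) = 16.271^1.522 ≈ 69.80 mb.
P_c ≤ 1011 − 69.80 = 941.20, so the highest integer P_c is 941 mb.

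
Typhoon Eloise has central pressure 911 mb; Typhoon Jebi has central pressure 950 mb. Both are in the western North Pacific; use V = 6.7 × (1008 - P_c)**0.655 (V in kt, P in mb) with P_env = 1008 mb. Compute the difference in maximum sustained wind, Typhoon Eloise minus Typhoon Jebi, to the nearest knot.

38 kt

Typhoon Eloise: ΔP = 97; V ≈ 6.7 × 97^0.655 ≈ 134.09 kt.
Typhoon Jebi: ΔP = 58; V ≈ 6.7 × 58^0.655 ≈ 95.75 kt.
Difference ≈ 134.09 − 95.75 = 38.34 → 38 kt.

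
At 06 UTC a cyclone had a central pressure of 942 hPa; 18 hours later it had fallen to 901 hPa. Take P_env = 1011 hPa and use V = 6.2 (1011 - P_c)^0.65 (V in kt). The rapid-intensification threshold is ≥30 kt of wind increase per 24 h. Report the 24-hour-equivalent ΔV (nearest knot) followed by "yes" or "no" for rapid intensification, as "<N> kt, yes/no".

46 kt, yes

V₁: ΔP = 69, V ≈ 6.2 × 69^0.65 ≈ 97.19 kt.
V₂: ΔP = 110, V ≈ 6.2 × 110^0.65 ≈ 131.61 kt.
ΔV over 18 h = 34.42 kt → 24 h equivalent = 34.42 × 24/18 ≈ 45.89 kt.
46 kt ≥ 30 kt ⇒ rapid intensification.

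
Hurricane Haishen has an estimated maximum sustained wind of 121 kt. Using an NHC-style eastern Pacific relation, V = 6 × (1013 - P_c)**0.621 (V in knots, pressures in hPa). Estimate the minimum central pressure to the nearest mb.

ΔP = (V / 6)^(1/0.621) = (121/6)^1.610.
121/6 = 20.167; 20.167^1.610 ≈ 126.14 mb.
P_c = 1013 − 126.14 = 886.86 ≈ 887 mb.

887 mb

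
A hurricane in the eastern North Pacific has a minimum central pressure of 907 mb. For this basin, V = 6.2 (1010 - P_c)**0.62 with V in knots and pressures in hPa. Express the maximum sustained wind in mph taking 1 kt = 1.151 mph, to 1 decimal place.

126.3 mph

ΔP = 1010 − 907 = 103 mb.
V ≈ 6.2 × 103^0.62 = 6.2 × 17.699 ≈ 109.736 kt.
109.736 × 1.151 ≈ 126.31 mph → 126.3 mph.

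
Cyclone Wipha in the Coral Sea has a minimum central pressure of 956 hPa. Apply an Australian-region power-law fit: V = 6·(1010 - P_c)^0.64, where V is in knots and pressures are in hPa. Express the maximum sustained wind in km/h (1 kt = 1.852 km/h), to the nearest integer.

ΔP = 1010 − 956 = 54 hPa.
V ≈ 6 × 54^0.64 = 6 × 12.845 ≈ 77.070 kt.
77.070 × 1.852 ≈ 142.73 km/h → 143 km/h.

143 km/h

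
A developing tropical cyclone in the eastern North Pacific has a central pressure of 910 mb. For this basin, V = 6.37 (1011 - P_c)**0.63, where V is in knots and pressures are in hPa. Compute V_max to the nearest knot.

117 kt

ΔP = 1011 − 910 = 101 mb.
101^0.63 ≈ 18.311.
V ≈ 6.37 × 18.311 ≈ 116.6 kt.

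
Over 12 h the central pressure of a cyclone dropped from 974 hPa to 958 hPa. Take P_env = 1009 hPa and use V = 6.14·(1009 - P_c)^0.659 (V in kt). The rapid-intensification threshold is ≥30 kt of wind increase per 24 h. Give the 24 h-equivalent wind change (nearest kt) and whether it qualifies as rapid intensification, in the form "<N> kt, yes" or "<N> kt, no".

V₁: ΔP = 35, V ≈ 6.14 × 35^0.659 ≈ 63.93 kt.
V₂: ΔP = 51, V ≈ 6.14 × 51^0.659 ≈ 81.93 kt.
ΔV over 12 h = 18.00 kt → 24 h equivalent = 18.00 × 24/12 ≈ 36.00 kt.
36 kt ≥ 30 kt ⇒ rapid intensification.

36 kt, yes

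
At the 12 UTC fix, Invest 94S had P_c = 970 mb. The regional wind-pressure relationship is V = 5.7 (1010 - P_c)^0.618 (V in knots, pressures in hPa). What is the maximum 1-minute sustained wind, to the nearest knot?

56 kt

ΔP = 1010 − 970 = 40 mb.
40^0.618 ≈ 9.774.
V ≈ 5.7 × 9.774 ≈ 55.7 kt.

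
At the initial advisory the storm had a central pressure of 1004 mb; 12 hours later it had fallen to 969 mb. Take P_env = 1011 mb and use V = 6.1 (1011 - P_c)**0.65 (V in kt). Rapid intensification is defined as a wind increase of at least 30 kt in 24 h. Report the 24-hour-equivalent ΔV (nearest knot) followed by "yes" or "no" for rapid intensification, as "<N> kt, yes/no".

V₁: ΔP = 7, V ≈ 6.1 × 7^0.65 ≈ 21.61 kt.
V₂: ΔP = 42, V ≈ 6.1 × 42^0.65 ≈ 69.25 kt.
ΔV over 12 h = 47.64 kt → 24 h equivalent = 47.64 × 24/12 ≈ 95.28 kt.
95 kt ≥ 30 kt ⇒ rapid intensification.

95 kt, yes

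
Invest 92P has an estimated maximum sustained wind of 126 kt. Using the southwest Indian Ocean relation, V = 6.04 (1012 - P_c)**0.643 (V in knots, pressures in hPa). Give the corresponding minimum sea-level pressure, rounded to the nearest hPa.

899 hPa

ΔP = (V / 6.04)^(1/0.643) = (126/6.04)^1.555.
126/6.04 = 20.861; 20.861^1.555 ≈ 112.68 hPa.
P_c = 1012 − 112.68 = 899.32 ≈ 899 hPa.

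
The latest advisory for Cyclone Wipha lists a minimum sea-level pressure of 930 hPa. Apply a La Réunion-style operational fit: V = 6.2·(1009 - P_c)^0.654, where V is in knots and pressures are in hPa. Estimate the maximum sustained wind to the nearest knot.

ΔP = 1009 − 930 = 79 hPa.
79^0.654 ≈ 17.420.
V ≈ 6.2 × 17.420 ≈ 108.0 kt.

108 kt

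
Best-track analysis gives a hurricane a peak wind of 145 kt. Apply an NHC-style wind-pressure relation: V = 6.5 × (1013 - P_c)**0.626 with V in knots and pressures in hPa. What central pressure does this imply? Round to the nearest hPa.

870 hPa

ΔP = (V / 6.5)^(1/0.626) = (145/6.5)^1.597.
145/6.5 = 22.308; 22.308^1.597 ≈ 142.59 hPa.
P_c = 1013 − 142.59 = 870.41 ≈ 870 hPa.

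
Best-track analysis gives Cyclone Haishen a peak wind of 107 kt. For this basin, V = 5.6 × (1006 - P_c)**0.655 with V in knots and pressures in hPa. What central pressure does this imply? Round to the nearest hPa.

ΔP = (V / 5.6)^(1/0.655) = (107/5.6)^1.527.
107/5.6 = 19.107; 19.107^1.527 ≈ 90.37 hPa.
P_c = 1006 − 90.37 = 915.63 ≈ 916 hPa.

916 hPa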